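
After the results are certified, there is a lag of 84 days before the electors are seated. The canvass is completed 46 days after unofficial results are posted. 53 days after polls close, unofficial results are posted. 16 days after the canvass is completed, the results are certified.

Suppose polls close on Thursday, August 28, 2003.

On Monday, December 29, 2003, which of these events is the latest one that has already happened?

Polls close: Aug 28, 2003.
Unofficial results are posted: Aug 28, 2003 + 53 days = Oct 20, 2003.
The canvass is completed: Oct 20, 2003 + 46 days = Dec 5, 2003.
The results are certified: Dec 5, 2003 + 16 days = Dec 21, 2003.
The electors are seated: Dec 21, 2003 + 84 days = Mar 14, 2004.
Dec 29, 2003 falls between when the results are certified (Dec 21, 2003) and when the electors are seated (Mar 14, 2004).

The results are certified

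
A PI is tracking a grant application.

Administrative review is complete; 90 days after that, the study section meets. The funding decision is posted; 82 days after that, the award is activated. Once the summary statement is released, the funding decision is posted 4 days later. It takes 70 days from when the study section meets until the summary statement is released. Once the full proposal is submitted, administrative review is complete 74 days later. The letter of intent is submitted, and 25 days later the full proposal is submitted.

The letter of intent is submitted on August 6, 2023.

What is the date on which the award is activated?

July 16, 2024

The letter of intent is submitted: Aug 6, 2023.
The full proposal is submitted: Aug 6, 2023 + 25 days = Aug 31, 2023.
Administrative review is complete: Aug 31, 2023 + 74 days = Nov 13, 2023.
The study section meets: Nov 13, 2023 + 90 days = Feb 11, 2024.
The summary statement is released: Feb 11, 2024 + 70 days = Apr 21, 2024.
The funding decision is posted: Apr 21, 2024 + 4 days = Apr 25, 2024.
The award is activated: Apr 25, 2024 + 82 days = Jul 16, 2024.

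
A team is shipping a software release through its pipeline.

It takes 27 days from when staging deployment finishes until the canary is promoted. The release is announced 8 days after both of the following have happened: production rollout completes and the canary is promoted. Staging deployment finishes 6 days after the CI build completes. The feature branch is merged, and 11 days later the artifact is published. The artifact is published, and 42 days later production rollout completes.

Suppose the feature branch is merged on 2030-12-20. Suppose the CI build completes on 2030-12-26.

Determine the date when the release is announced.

2031-02-19

The feature branch is merged: Dec 20, 2030.
The artifact is published: Dec 20, 2030 + 11 days = Dec 31, 2030.
Production rollout completes: Dec 31, 2030 + 42 days = Feb 11, 2031.
The CI build completes: Dec 26, 2030.
Staging deployment finishes: Dec 26, 2030 + 6 days = Jan 1, 2031.
The canary is promoted: Jan 1, 2031 + 27 days = Jan 28, 2031.
Both prerequisites met — production rollout completes (Feb 11, 2031), the canary is promoted (Jan 28, 2031); the later is Feb 11, 2031.
The release is announced: Feb 11, 2031 + 8 days = Feb 19, 2031.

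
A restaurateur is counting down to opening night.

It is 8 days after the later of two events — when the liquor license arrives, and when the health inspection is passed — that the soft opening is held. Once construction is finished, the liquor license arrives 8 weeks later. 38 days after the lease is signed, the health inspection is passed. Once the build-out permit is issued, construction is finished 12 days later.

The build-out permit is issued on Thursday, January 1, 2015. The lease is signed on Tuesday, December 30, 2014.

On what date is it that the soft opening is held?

The build-out permit is issued: Jan 1, 2015.
Construction is finished: Jan 1, 2015 + 12 days = Jan 13, 2015.
The liquor license arrives: Jan 13, 2015 + 8 weeks = Mar 10, 2015.
The lease is signed: Dec 30, 2014.
The health inspection is passed: Dec 30, 2014 + 38 days = Feb 6, 2015.
Both prerequisites met — the liquor license arrives (Mar 10, 2015), the health inspection is passed (Feb 6, 2015); the later is Mar 10, 2015.
The soft opening is held: Mar 10, 2015 + 8 days = Mar 18, 2015.

Wednesday, March 18, 2015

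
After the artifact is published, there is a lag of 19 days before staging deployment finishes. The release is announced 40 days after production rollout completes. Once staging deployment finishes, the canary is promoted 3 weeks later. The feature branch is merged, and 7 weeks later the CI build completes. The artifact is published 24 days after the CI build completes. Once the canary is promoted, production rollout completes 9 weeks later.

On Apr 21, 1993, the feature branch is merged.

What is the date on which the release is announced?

Nov 23, 1993

The feature branch is merged: Apr 21, 1993.
The CI build completes: Apr 21, 1993 + 7 weeks = Jun 9, 1993.
The artifact is published: Jun 9, 1993 + 24 days = Jul 3, 1993.
Staging deployment finishes: Jul 3, 1993 + 19 days = Jul 22, 1993.
The canary is promoted: Jul 22, 1993 + 3 weeks = Aug 12, 1993.
Production rollout completes: Aug 12, 1993 + 9 weeks = Oct 14, 1993.
The release is announced: Oct 14, 1993 + 40 days = Nov 23, 1993.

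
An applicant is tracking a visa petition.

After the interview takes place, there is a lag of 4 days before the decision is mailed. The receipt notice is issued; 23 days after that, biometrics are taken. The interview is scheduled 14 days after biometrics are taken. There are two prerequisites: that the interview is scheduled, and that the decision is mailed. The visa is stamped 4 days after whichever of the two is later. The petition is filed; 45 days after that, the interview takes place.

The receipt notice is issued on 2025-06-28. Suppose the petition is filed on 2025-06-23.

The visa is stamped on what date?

The receipt notice is issued: Jun 28, 2025.
Biometrics are taken: Jun 28, 2025 + 23 days = Jul 21, 2025.
The interview is scheduled: Jul 21, 2025 + 14 days = Aug 4, 2025.
The petition is filed: Jun 23, 2025.
The interview takes place: Jun 23, 2025 + 45 days = Aug 7, 2025.
The decision is mailed: Aug 7, 2025 + 4 days = Aug 11, 2025.
Both prerequisites met — the interview is scheduled (Aug 4, 2025), the decision is mailed (Aug 11, 2025); the later is Aug 11, 2025.
The visa is stamped: Aug 11, 2025 + 4 days = Aug 15, 2025.

2025-08-15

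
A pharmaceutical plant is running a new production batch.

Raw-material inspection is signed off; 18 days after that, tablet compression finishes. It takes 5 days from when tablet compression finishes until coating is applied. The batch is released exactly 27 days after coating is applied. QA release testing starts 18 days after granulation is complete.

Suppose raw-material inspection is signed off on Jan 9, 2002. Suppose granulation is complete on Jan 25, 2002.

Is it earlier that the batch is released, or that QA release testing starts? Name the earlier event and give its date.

QA release testing starts — Feb 12, 2002

Raw-material inspection is signed off: Jan 9, 2002.
Tablet compression finishes: Jan 9, 2002 + 18 days = Jan 27, 2002.
Coating is applied: Jan 27, 2002 + 5 days = Feb 1, 2002.
The batch is released: Feb 1, 2002 + 27 days = Feb 28, 2002.
Granulation is complete: Jan 25, 2002.
QA release testing starts: Jan 25, 2002 + 18 days = Feb 12, 2002.
Comparing: the batch is released on Feb 28, 2002 vs QA release testing starts on Feb 12, 2002. Earlier: QA release testing starts.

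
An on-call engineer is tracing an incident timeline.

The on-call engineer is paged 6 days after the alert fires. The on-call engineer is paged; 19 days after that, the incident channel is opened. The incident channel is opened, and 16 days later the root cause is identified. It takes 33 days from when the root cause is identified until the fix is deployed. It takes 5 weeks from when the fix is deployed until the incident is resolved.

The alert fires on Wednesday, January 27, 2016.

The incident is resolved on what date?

The alert fires: Jan 27, 2016.
The on-call engineer is paged: Jan 27, 2016 + 6 days = Feb 2, 2016.
The incident channel is opened: Feb 2, 2016 + 19 days = Feb 21, 2016.
The root cause is identified: Feb 21, 2016 + 16 days = Mar 8, 2016.
The fix is deployed: Mar 8, 2016 + 33 days = Apr 10, 2016.
The incident is resolved: Apr 10, 2016 + 5 weeks = May 15, 2016.

Sunday, May 15, 2016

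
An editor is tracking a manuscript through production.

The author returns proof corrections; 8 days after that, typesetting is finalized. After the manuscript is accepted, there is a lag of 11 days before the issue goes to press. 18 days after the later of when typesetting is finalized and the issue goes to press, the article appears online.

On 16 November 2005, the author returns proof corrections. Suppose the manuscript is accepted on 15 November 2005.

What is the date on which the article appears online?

The author returns proof corrections: Nov 16, 2005.
Typesetting is finalized: Nov 16, 2005 + 8 days = Nov 24, 2005.
The manuscript is accepted: Nov 15, 2005.
The issue goes to press: Nov 15, 2005 + 11 days = Nov 26, 2005.
Both prerequisites met — typesetting is finalized (Nov 24, 2005), the issue goes to press (Nov 26, 2005); the later is Nov 26, 2005.
The article appears online: Nov 26, 2005 + 18 days = Dec 14, 2005.

14 December 2005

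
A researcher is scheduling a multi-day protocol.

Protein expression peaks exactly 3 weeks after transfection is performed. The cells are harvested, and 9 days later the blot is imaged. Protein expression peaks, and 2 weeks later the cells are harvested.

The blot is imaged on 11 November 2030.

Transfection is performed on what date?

The blot is imaged: Nov 11, 2030.
The cells are harvested: Nov 11, 2030 − 9 days = Nov 2, 2030.
Protein expression peaks: Nov 2, 2030 − 2 weeks = Oct 19, 2030.
Transfection is performed: Oct 19, 2030 − 3 weeks = Sep 28, 2030.

28 September 2030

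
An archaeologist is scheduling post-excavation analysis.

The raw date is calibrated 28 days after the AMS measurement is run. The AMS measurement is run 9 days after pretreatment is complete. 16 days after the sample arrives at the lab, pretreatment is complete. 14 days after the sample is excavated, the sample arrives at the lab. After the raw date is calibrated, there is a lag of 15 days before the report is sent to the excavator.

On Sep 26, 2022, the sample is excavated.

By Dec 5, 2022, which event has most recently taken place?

The raw date is calibrated

The sample is excavated: Sep 26, 2022.
The sample arrives at the lab: Sep 26, 2022 + 14 days = Oct 10, 2022.
Pretreatment is complete: Oct 10, 2022 + 16 days = Oct 26, 2022.
The AMS measurement is run: Oct 26, 2022 + 9 days = Nov 4, 2022.
The raw date is calibrated: Nov 4, 2022 + 28 days = Dec 2, 2022.
The report is sent to the excavator: Dec 2, 2022 + 15 days = Dec 17, 2022.
Dec 5, 2022 falls between when the raw date is calibrated (Dec 2, 2022) and when the report is sent to the excavator (Dec 17, 2022).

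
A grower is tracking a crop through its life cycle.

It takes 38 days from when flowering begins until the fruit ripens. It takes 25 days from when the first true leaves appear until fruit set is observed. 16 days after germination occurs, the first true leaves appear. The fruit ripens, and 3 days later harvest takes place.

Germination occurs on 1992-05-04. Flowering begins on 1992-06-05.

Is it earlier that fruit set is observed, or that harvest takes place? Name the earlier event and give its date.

Germination occurs: May 4, 1992.
The first true leaves appear: May 4, 1992 + 16 days = May 20, 1992.
Fruit set is observed: May 20, 1992 + 25 days = Jun 14, 1992.
Flowering begins: Jun 5, 1992.
The fruit ripens: Jun 5, 1992 + 38 days = Jul 13, 1992.
Harvest takes place: Jul 13, 1992 + 3 days = Jul 16, 1992.
Comparing: fruit set is observed on Jun 14, 1992 vs harvest takes place on Jul 16, 1992. Earlier: fruit set is observed.

Fruit set is observed — 1992-06-14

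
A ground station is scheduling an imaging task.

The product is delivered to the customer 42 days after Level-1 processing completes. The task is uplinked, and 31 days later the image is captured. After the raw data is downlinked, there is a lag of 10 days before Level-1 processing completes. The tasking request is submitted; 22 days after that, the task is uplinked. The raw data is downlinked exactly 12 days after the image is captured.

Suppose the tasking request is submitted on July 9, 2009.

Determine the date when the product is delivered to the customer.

November 3, 2009

The tasking request is submitted: Jul 9, 2009.
The task is uplinked: Jul 9, 2009 + 22 days = Jul 31, 2009.
The image is captured: Jul 31, 2009 + 31 days = Aug 31, 2009.
The raw data is downlinked: Aug 31, 2009 + 12 days = Sep 12, 2009.
Level-1 processing completes: Sep 12, 2009 + 10 days = Sep 22, 2009.
The product is delivered to the customer: Sep 22, 2009 + 42 days = Nov 3, 2009.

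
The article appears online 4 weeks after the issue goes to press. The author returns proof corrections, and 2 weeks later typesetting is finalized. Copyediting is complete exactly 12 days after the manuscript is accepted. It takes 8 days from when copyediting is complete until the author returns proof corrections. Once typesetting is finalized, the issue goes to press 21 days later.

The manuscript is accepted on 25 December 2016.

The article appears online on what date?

18 March 2017

The manuscript is accepted: Dec 25, 2016.
Copyediting is complete: Dec 25, 2016 + 12 days = Jan 6, 2017.
The author returns proof corrections: Jan 6, 2017 + 8 days = Jan 14, 2017.
Typesetting is finalized: Jan 14, 2017 + 2 weeks = Jan 28, 2017.
The issue goes to press: Jan 28, 2017 + 21 days = Feb 18, 2017.
The article appears online: Feb 18, 2017 + 4 weeks = Mar 18, 2017.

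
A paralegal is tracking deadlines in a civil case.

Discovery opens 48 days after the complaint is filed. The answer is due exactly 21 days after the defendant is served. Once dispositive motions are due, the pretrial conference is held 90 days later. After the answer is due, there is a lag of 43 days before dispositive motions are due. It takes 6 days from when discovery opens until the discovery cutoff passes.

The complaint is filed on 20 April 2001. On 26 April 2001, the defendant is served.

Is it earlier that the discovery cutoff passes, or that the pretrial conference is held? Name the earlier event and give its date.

The complaint is filed: Apr 20, 2001.
Discovery opens: Apr 20, 2001 + 48 days = Jun 7, 2001.
The discovery cutoff passes: Jun 7, 2001 + 6 days = Jun 13, 2001.
The defendant is served: Apr 26, 2001.
The answer is due: Apr 26, 2001 + 21 days = May 17, 2001.
Dispositive motions are due: May 17, 2001 + 43 days = Jun 29, 2001.
The pretrial conference is held: Jun 29, 2001 + 90 days = Sep 27, 2001.
Comparing: the discovery cutoff passes on Jun 13, 2001 vs the pretrial conference is held on Sep 27, 2001. Earlier: the discovery cutoff passes.

The discovery cutoff passes — 13 June 2001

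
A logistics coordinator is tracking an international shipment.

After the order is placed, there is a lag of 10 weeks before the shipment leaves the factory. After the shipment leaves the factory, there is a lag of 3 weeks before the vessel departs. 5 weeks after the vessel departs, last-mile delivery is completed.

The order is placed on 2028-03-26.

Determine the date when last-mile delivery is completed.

2028-07-30

The order is placed: Mar 26, 2028.
The shipment leaves the factory: Mar 26, 2028 + 10 weeks = Jun 4, 2028.
The vessel departs: Jun 4, 2028 + 3 weeks = Jun 25, 2028.
Last-mile delivery is completed: Jun 25, 2028 + 5 weeks = Jul 30, 2028.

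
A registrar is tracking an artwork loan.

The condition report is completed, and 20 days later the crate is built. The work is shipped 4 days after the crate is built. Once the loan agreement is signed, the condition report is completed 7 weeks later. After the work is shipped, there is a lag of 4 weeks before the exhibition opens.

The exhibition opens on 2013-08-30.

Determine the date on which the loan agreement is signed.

The exhibition opens: Aug 30, 2013.
The work is shipped: Aug 30, 2013 − 4 weeks = Aug 2, 2013.
The crate is built: Aug 2, 2013 − 4 days = Jul 29, 2013.
The condition report is completed: Jul 29, 2013 − 20 days = Jul 9, 2013.
The loan agreement is signed: Jul 9, 2013 − 7 weeks = May 21, 2013.

2013-05-21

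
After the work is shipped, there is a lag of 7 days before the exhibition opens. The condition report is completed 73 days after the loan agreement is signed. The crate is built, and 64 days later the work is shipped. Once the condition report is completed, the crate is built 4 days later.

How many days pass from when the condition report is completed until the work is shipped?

68 days

Causal path: the condition report is completed → the crate is built → the work is shipped.
Total delay along the path: 4 + 64 = 68 days.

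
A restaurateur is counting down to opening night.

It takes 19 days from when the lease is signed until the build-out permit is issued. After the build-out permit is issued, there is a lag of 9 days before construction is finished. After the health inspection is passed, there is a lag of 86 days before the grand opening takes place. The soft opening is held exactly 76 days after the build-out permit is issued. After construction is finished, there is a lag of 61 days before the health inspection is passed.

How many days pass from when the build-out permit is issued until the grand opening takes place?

Causal path: the build-out permit is issued → construction is finished → the health inspection is passed → the grand opening takes place.
Total delay along the path: 9 + 61 + 86 = 156 days.

156 days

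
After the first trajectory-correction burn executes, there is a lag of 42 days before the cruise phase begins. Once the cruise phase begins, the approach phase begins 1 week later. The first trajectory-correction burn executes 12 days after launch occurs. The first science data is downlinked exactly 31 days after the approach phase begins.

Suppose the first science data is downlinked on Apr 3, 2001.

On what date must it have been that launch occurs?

The first science data is downlinked: Apr 3, 2001.
The approach phase begins: Apr 3, 2001 − 31 days = Mar 3, 2001.
The cruise phase begins: Mar 3, 2001 − 1 week = Feb 24, 2001.
The first trajectory-correction burn executes: Feb 24, 2001 − 42 days = Jan 13, 2001.
Launch occurs: Jan 13, 2001 − 12 days = Jan 1, 2001.

Jan 1, 2001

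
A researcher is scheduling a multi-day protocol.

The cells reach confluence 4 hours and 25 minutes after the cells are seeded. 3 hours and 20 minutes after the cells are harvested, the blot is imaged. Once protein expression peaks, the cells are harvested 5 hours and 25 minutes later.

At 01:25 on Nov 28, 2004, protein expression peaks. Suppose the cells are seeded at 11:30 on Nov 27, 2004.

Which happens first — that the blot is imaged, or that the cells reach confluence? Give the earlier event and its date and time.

The cells reach confluence — 15:55 on Nov 27, 2004

Protein expression peaks: 01:25 Nov 28, 2004.
The cells are harvested: 01:25 Nov 28, 2004 + 5h25m = 06:50 Nov 28, 2004.
The blot is imaged: 06:50 Nov 28, 2004 + 3h20m = 10:10 Nov 28, 2004.
The cells are seeded: 11:30 Nov 27, 2004.
The cells reach confluence: 11:30 Nov 27, 2004 + 4h25m = 15:55 Nov 27, 2004.
Comparing: the blot is imaged at 10:10 Nov 28, 2004 vs the cells reach confluence at 15:55 Nov 27, 2004. Earlier: the cells reach confluence.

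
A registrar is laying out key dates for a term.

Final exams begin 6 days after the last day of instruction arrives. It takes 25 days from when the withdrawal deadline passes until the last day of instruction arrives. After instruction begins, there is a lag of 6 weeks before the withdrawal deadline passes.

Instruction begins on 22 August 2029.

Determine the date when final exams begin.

Instruction begins: Aug 22, 2029.
The withdrawal deadline passes: Aug 22, 2029 + 6 weeks = Oct 3, 2029.
The last day of instruction arrives: Oct 3, 2029 + 25 days = Oct 28, 2029.
Final exams begin: Oct 28, 2029 + 6 days = Nov 3, 2029.

3 November 2029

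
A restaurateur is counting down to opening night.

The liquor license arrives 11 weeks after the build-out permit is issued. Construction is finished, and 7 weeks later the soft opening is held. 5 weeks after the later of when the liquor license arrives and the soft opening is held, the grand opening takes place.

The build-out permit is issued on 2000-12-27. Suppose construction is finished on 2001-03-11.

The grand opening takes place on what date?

The build-out permit is issued: Dec 27, 2000.
The liquor license arrives: Dec 27, 2000 + 11 weeks = Mar 14, 2001.
Construction is finished: Mar 11, 2001.
The soft opening is held: Mar 11, 2001 + 7 weeks = Apr 29, 2001.
Both prerequisites met — the liquor license arrives (Mar 14, 2001), the soft opening is held (Apr 29, 2001); the later is Apr 29, 2001.
The grand opening takes place: Apr 29, 2001 + 5 weeks = Jun 3, 2001.

2001-06-03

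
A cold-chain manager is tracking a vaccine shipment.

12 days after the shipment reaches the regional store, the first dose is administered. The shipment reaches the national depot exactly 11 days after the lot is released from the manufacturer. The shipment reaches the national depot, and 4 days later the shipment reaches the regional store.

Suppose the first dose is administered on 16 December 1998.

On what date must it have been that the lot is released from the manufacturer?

The first dose is administered: Dec 16, 1998.
The shipment reaches the regional store: Dec 16, 1998 − 12 days = Dec 4, 1998.
The shipment reaches the national depot: Dec 4, 1998 − 4 days = Nov 30, 1998.
The lot is released from the manufacturer: Nov 30, 1998 − 11 days = Nov 19, 1998.

19 November 1998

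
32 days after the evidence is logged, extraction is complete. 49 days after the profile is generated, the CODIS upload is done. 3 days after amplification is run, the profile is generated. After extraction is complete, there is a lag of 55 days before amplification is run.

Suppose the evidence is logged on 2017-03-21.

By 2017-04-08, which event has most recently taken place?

The evidence is logged: Mar 21, 2017.
Extraction is complete: Mar 21, 2017 + 32 days = Apr 22, 2017.
Amplification is run: Apr 22, 2017 + 55 days = Jun 16, 2017.
The profile is generated: Jun 16, 2017 + 3 days = Jun 19, 2017.
The CODIS upload is done: Jun 19, 2017 + 49 days = Aug 7, 2017.
Apr 8, 2017 falls between when the evidence is logged (Mar 21, 2017) and when extraction is complete (Apr 22, 2017).

The evidence is logged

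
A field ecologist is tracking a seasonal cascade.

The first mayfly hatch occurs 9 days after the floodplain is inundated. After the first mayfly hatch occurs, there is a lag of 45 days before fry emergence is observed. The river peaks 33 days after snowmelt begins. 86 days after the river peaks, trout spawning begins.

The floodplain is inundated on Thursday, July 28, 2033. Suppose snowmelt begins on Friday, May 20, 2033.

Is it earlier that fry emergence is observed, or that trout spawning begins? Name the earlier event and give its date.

Trout spawning begins — Friday, September 16, 2033

The floodplain is inundated: Jul 28, 2033.
The first mayfly hatch occurs: Jul 28, 2033 + 9 days = Aug 6, 2033.
Fry emergence is observed: Aug 6, 2033 + 45 days = Sep 20, 2033.
Snowmelt begins: May 20, 2033.
The river peaks: May 20, 2033 + 33 days = Jun 22, 2033.
Trout spawning begins: Jun 22, 2033 + 86 days = Sep 16, 2033.
Comparing: fry emergence is observed on Sep 20, 2033 vs trout spawning begins on Sep 16, 2033. Earlier: trout spawning begins.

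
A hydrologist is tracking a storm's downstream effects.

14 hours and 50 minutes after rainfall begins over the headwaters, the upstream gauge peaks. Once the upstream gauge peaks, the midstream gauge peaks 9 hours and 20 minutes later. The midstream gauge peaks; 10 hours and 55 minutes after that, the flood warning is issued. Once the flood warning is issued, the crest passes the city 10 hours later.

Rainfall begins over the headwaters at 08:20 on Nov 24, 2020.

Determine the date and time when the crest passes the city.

05:25 on Nov 26, 2020

Rainfall begins over the headwaters: 08:20 Nov 24, 2020.
The upstream gauge peaks: 08:20 Nov 24, 2020 + 14h50m = 23:10 Nov 24, 2020.
The midstream gauge peaks: 23:10 Nov 24, 2020 + 9h20m = 08:30 Nov 25, 2020.
The flood warning is issued: 08:30 Nov 25, 2020 + 10h55m = 19:25 Nov 25, 2020.
The crest passes the city: 19:25 Nov 25, 2020 + 10h = 05:25 Nov 26, 2020.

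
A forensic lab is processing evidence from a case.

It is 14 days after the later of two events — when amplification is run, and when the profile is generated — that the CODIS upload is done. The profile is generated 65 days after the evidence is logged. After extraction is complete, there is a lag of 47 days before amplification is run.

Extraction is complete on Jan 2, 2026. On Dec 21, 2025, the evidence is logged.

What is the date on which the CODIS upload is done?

Extraction is complete: Jan 2, 2026.
Amplification is run: Jan 2, 2026 + 47 days = Feb 18, 2026.
The evidence is logged: Dec 21, 2025.
The profile is generated: Dec 21, 2025 + 65 days = Feb 24, 2026.
Both prerequisites met — amplification is run (Feb 18, 2026), the profile is generated (Feb 24, 2026); the later is Feb 24, 2026.
The CODIS upload is done: Feb 24, 2026 + 14 days = Mar 10, 2026.

Mar 10, 2026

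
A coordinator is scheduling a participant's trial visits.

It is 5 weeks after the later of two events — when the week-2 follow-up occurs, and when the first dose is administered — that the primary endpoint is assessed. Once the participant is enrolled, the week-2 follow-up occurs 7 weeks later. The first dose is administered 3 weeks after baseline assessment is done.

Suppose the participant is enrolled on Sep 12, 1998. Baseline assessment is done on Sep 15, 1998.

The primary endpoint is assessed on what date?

Dec 5, 1998

The participant is enrolled: Sep 12, 1998.
The week-2 follow-up occurs: Sep 12, 1998 + 7 weeks = Oct 31, 1998.
Baseline assessment is done: Sep 15, 1998.
The first dose is administered: Sep 15, 1998 + 3 weeks = Oct 6, 1998.
Both prerequisites met — the week-2 follow-up occurs (Oct 31, 1998), the first dose is administered (Oct 6, 1998); the later is Oct 31, 1998.
The primary endpoint is assessed: Oct 31, 1998 + 5 weeks = Dec 5, 1998.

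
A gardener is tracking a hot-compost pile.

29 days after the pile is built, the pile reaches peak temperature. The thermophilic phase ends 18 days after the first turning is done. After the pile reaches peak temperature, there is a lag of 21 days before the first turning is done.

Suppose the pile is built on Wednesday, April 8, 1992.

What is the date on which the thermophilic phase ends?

Monday, June 15, 1992

The pile is built: Apr 8, 1992.
The pile reaches peak temperature: Apr 8, 1992 + 29 days = May 7, 1992.
The first turning is done: May 7, 1992 + 21 days = May 28, 1992.
The thermophilic phase ends: May 28, 1992 + 18 days = Jun 15, 1992.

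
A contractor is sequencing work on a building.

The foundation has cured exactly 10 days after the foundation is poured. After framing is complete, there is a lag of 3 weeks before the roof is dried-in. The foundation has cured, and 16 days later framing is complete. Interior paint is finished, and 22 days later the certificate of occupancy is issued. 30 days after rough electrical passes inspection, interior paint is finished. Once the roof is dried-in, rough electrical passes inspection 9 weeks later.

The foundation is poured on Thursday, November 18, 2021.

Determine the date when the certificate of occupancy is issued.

Friday, April 29, 2022

The foundation is poured: Nov 18, 2021.
The foundation has cured: Nov 18, 2021 + 10 days = Nov 28, 2021.
Framing is complete: Nov 28, 2021 + 16 days = Dec 14, 2021.
The roof is dried-in: Dec 14, 2021 + 3 weeks = Jan 4, 2022.
Rough electrical passes inspection: Jan 4, 2022 + 9 weeks = Mar 8, 2022.
Interior paint is finished: Mar 8, 2022 + 30 days = Apr 7, 2022.
The certificate of occupancy is issued: Apr 7, 2022 + 22 days = Apr 29, 2022.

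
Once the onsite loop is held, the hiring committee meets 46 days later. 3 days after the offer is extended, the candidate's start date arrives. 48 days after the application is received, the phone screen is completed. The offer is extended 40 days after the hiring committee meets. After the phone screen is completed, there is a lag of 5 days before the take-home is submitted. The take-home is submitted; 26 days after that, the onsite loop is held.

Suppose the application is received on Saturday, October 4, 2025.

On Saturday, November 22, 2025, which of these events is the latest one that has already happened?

The application is received: Oct 4, 2025.
The phone screen is completed: Oct 4, 2025 + 48 days = Nov 21, 2025.
The take-home is submitted: Nov 21, 2025 + 5 days = Nov 26, 2025.
The onsite loop is held: Nov 26, 2025 + 26 days = Dec 22, 2025.
The hiring committee meets: Dec 22, 2025 + 46 days = Feb 6, 2026.
The offer is extended: Feb 6, 2026 + 40 days = Mar 18, 2026.
The candidate's start date arrives: Mar 18, 2026 + 3 days = Mar 21, 2026.
Nov 22, 2025 falls between when the phone screen is completed (Nov 21, 2025) and when the take-home is submitted (Nov 26, 2025).

The phone screen is completed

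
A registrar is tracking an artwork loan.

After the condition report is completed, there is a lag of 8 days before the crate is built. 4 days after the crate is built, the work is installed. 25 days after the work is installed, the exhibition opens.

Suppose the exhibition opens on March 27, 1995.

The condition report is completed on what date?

The exhibition opens: Mar 27, 1995.
The work is installed: Mar 27, 1995 − 25 days = Mar 2, 1995.
The crate is built: Mar 2, 1995 − 4 days = Feb 26, 1995.
The condition report is completed: Feb 26, 1995 − 8 days = Feb 18, 1995.

February 18, 1995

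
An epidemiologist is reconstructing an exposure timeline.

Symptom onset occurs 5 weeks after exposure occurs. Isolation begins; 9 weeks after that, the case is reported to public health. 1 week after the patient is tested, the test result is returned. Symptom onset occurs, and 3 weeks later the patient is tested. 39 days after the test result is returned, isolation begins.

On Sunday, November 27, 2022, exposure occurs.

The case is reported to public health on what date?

Thursday, May 11, 2023

Exposure occurs: Nov 27, 2022.
Symptom onset occurs: Nov 27, 2022 + 5 weeks = Jan 1, 2023.
The patient is tested: Jan 1, 2023 + 3 weeks = Jan 22, 2023.
The test result is returned: Jan 22, 2023 + 1 week = Jan 29, 2023.
Isolation begins: Jan 29, 2023 + 39 days = Mar 9, 2023.
The case is reported to public health: Mar 9, 2023 + 9 weeks = May 11, 2023.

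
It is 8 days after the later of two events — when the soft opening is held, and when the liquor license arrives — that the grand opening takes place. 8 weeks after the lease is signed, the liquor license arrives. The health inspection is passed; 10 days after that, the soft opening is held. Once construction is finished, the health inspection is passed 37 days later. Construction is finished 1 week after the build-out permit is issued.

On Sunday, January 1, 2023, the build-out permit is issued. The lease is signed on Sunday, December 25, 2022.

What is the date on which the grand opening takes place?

The build-out permit is issued: Jan 1, 2023.
Construction is finished: Jan 1, 2023 + 1 week = Jan 8, 2023.
The health inspection is passed: Jan 8, 2023 + 37 days = Feb 14, 2023.
The soft opening is held: Feb 14, 2023 + 10 days = Feb 24, 2023.
The lease is signed: Dec 25, 2022.
The liquor license arrives: Dec 25, 2022 + 8 weeks = Feb 19, 2023.
Both prerequisites met — the soft opening is held (Feb 24, 2023), the liquor license arrives (Feb 19, 2023); the later is Feb 24, 2023.
The grand opening takes place: Feb 24, 2023 + 8 days = Mar 4, 2023.

Saturday, March 4, 2023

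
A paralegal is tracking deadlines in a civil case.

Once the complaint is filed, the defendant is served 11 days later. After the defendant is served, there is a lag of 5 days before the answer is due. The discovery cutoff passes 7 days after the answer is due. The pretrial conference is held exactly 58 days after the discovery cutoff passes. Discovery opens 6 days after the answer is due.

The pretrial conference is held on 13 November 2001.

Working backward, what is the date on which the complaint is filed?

The pretrial conference is held: Nov 13, 2001.
The discovery cutoff passes: Nov 13, 2001 − 58 days = Sep 16, 2001.
The answer is due: Sep 16, 2001 − 7 days = Sep 9, 2001.
The defendant is served: Sep 9, 2001 − 5 days = Sep 4, 2001.
The complaint is filed: Sep 4, 2001 − 11 days = Aug 24, 2001.

24 August 2001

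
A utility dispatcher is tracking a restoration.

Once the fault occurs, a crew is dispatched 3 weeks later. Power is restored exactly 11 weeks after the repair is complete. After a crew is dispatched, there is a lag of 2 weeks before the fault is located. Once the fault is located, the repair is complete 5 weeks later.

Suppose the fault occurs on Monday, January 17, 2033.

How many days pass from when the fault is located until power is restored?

112 days

Causal path: the fault is located → the repair is complete → power is restored.
Total delay along the path: 5 + 11 weeks = 16 weeks = 112 days.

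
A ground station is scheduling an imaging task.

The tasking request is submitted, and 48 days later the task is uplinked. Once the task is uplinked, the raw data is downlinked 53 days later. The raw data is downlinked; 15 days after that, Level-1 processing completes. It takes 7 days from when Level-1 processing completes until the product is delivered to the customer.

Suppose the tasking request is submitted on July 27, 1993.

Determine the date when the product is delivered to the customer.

November 27, 1993

The tasking request is submitted: Jul 27, 1993.
The task is uplinked: Jul 27, 1993 + 48 days = Sep 13, 1993.
The raw data is downlinked: Sep 13, 1993 + 53 days = Nov 5, 1993.
Level-1 processing completes: Nov 5, 1993 + 15 days = Nov 20, 1993.
The product is delivered to the customer: Nov 20, 1993 + 7 days = Nov 27, 1993.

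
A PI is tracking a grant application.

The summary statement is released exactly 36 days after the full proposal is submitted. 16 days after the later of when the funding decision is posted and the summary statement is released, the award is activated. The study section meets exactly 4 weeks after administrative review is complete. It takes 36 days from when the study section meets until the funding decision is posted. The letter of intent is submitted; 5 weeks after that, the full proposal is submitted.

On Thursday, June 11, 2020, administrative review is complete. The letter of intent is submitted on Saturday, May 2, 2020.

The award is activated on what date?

Sunday, August 30, 2020

Administrative review is complete: Jun 11, 2020.
The study section meets: Jun 11, 2020 + 4 weeks = Jul 9, 2020.
The funding decision is posted: Jul 9, 2020 + 36 days = Aug 14, 2020.
The letter of intent is submitted: May 2, 2020.
The full proposal is submitted: May 2, 2020 + 5 weeks = Jun 6, 2020.
The summary statement is released: Jun 6, 2020 + 36 days = Jul 12, 2020.
Both prerequisites met — the funding decision is posted (Aug 14, 2020), the summary statement is released (Jul 12, 2020); the later is Aug 14, 2020.
The award is activated: Aug 14, 2020 + 16 days = Aug 30, 2020.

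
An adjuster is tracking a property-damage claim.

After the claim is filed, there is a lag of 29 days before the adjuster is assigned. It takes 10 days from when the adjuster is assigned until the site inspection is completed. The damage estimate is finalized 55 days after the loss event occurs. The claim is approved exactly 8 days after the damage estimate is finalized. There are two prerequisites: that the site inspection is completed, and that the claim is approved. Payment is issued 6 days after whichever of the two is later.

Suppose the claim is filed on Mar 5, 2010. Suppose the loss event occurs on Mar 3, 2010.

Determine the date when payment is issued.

The claim is filed: Mar 5, 2010.
The adjuster is assigned: Mar 5, 2010 + 29 days = Apr 3, 2010.
The site inspection is completed: Apr 3, 2010 + 10 days = Apr 13, 2010.
The loss event occurs: Mar 3, 2010.
The damage estimate is finalized: Mar 3, 2010 + 55 days = Apr 27, 2010.
The claim is approved: Apr 27, 2010 + 8 days = May 5, 2010.
Both prerequisites met — the site inspection is completed (Apr 13, 2010), the claim is approved (May 5, 2010); the later is May 5, 2010.
Payment is issued: May 5, 2010 + 6 days = May 11, 2010.

May 11, 2010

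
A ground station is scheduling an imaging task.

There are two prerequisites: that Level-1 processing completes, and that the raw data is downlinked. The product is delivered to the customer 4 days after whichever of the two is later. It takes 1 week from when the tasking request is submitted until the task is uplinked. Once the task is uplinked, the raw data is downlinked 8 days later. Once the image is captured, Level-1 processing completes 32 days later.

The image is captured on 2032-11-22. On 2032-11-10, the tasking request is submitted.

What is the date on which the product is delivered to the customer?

2032-12-28

The image is captured: Nov 22, 2032.
Level-1 processing completes: Nov 22, 2032 + 32 days = Dec 24, 2032.
The tasking request is submitted: Nov 10, 2032.
The task is uplinked: Nov 10, 2032 + 1 week = Nov 17, 2032.
The raw data is downlinked: Nov 17, 2032 + 8 days = Nov 25, 2032.
Both prerequisites met — Level-1 processing completes (Dec 24, 2032), the raw data is downlinked (Nov 25, 2032); the later is Dec 24, 2032.
The product is delivered to the customer: Dec 24, 2032 + 4 days = Dec 28, 2032.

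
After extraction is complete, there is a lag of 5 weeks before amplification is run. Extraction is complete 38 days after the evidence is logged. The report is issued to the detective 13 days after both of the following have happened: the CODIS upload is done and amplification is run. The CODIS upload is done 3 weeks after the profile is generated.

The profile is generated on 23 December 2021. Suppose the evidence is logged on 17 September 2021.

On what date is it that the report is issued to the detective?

The profile is generated: Dec 23, 2021.
The CODIS upload is done: Dec 23, 2021 + 3 weeks = Jan 13, 2022.
The evidence is logged: Sep 17, 2021.
Extraction is complete: Sep 17, 2021 + 38 days = Oct 25, 2021.
Amplification is run: Oct 25, 2021 + 5 weeks = Nov 29, 2021.
Both prerequisites met — the CODIS upload is done (Jan 13, 2022), amplification is run (Nov 29, 2021); the later is Jan 13, 2022.
The report is issued to the detective: Jan 13, 2022 + 13 days = Jan 26, 2022.

26 January 2022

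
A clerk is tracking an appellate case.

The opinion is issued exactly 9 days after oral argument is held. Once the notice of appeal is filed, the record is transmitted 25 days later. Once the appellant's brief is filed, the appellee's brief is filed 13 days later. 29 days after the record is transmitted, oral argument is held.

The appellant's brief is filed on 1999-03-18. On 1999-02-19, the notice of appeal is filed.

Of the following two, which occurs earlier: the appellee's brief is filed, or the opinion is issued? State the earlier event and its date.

The appellee's brief is filed — 1999-03-31

The appellant's brief is filed: Mar 18, 1999.
The appellee's brief is filed: Mar 18, 1999 + 13 days = Mar 31, 1999.
The notice of appeal is filed: Feb 19, 1999.
The record is transmitted: Feb 19, 1999 + 25 days = Mar 16, 1999.
Oral argument is held: Mar 16, 1999 + 29 days = Apr 14, 1999.
The opinion is issued: Apr 14, 1999 + 9 days = Apr 23, 1999.
Comparing: the appellee's brief is filed on Mar 31, 1999 vs the opinion is issued on Apr 23, 1999. Earlier: the appellee's brief is filed.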